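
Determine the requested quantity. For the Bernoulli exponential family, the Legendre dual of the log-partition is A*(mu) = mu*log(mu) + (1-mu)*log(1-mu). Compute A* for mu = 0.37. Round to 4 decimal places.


Legendre transform for Bernoulli:
A*(mu) = mu*log(mu) + (1-mu)*log(1-mu).
mu = 0.37, 1-mu = 0.63.
mu*log(mu) = 0.37*log(0.37) = -0.367873.
(1-mu)*log(1-mu) = 0.63*log(0.63) = -0.291082.
A* = -0.367873 + -0.291082 = -0.6590

-0.6590


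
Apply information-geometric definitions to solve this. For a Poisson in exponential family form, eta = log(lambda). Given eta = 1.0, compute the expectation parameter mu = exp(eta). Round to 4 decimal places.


Expectation parameter for Poisson exponential family:
mu = exp(eta).
eta = 1.0.
mu = exp(1.0) = 2.7183

2.7183


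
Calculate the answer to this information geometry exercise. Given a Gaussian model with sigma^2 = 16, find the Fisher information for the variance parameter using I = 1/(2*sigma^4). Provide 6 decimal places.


Fisher information for variance: I(sigma^2) = 1/(2*sigma^4).
sigma^2 = 16, so sigma^4 = 256.
I = 1/(2*256) = 1/512 = 0.001953

0.001953


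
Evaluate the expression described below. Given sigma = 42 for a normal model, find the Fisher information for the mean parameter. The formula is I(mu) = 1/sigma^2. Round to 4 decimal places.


The Fisher information for the mean of a normal distribution is I(mu) = 1/sigma^2.
sigma = 42, so sigma^2 = 1764.
I(mu) = 1/1764 = 0.0006

0.0006


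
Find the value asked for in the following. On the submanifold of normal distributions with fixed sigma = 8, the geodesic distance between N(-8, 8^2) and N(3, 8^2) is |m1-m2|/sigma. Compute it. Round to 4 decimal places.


On the fixed-variance normal subfamily, geodesic distance = |m1-m2|/sigma.
|-8 - 3| = 11.
sigma = 8.
d = 11/8 = 1.3750

1.3750


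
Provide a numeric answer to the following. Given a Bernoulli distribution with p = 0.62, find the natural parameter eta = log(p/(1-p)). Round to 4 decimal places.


Natural parameter for Bernoulli: eta = log(p/(1-p)).
p = 0.62, 1-p = 0.38.
p/(1-p) = 1.631579.
eta = log(1.631579) = 0.4895

0.4895


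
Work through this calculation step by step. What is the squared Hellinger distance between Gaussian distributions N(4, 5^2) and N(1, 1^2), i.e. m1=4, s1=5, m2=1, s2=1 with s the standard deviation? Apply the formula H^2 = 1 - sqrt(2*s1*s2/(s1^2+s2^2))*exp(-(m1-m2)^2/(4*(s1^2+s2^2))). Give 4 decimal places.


Squared Hellinger distance for Gaussians:
H^2 = 1 - sqrt(2*s1*s2/(s1^2+s2^2)) * exp(-(m1-m2)^2/(4*(s1^2+s2^2))).
s1^2 = 25, s2^2 = 1, s1^2+s2^2 = 26.
sqrt(2*5*1/(26)) = 0.620174.
(m1-m2)^2 = (3)^2 = 9.
exp(-9/(4*26)) = exp(-0.086538) = 0.9171.
H^2 = 1 - 0.620174*0.9171 = 0.4312

0.4312


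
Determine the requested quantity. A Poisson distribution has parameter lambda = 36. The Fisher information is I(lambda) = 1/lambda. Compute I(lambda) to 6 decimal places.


Fisher information for Poisson: I(lambda) = 1/lambda.
lambda = 36.
I(lambda) = 1/36 = 0.027778

0.027778


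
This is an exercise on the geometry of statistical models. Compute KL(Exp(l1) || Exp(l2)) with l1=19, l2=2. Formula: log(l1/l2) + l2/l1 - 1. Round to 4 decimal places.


KL divergence for exponential family:
KL = log(l1/l2) + l2/l1 - 1.
log(19/2) = 2.251292.
2/19 = 0.105263.
KL = 2.251292 + 0.105263 - 1 = 1.3566

1.3566


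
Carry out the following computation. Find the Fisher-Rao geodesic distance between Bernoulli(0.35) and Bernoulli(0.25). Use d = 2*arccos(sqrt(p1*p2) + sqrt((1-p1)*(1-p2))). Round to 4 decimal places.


Geodesic distance on Bernoulli manifold:
d(p1,p2) = 2*arccos(sqrt(p1*p2) + sqrt((1-p1)*(1-p2))).
sqrt(p1*p2) = sqrt(0.35*0.25) = 0.295804.
sqrt((1-p1)*(1-p2)) = sqrt(0.65*0.75) = 0.698212.
arg = 0.295804 + 0.698212 = 0.994016.
d = 2*arccos(0.994016) = 0.2189

0.2189


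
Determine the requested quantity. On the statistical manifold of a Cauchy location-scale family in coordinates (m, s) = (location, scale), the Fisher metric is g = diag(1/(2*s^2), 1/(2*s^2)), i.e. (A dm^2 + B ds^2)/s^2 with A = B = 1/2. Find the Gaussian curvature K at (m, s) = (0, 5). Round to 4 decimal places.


The metric has the form g = (A dm^2 + B ds^2)/s^2 with A = 1/2, B = 1/2.
Substitute u = sqrt(A/B)*m: g = B*(du^2 + ds^2)/s^2, i.e. B times the
Poincare upper half-plane metric, which has constant Gaussian curvature -1.
Scaling a 2D metric by a constant c divides the Gaussian curvature by c,
so K = -1/B = -1/(1/2) = -2.0000 everywhere (the point (m, s) = (0, 5) is irrelevant:
the curvature is constant).
The requested Gaussian curvature is K = -2.0000.

-2.0000


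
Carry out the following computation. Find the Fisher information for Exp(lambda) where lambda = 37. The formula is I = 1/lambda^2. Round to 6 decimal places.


Fisher information for exponential: I(lambda) = 1/lambda^2.
lambda = 37, lambda^2 = 1369.
I = 1/1369 = 0.000730

0.000730


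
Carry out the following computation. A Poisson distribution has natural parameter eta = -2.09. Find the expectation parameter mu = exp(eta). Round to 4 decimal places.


Expectation parameter for Poisson exponential family:
mu = exp(eta).
eta = -2.09.
mu = exp(-2.09) = 0.1237

0.1237


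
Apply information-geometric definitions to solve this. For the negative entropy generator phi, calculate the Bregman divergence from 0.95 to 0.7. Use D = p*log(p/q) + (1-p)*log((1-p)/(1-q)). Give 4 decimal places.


Bregman divergence with negative entropy generator:
D = p*log(p/q) + (1-p)*log((1-p)/(1-q)).
p = 0.95, q = 0.7.
p*log(p/q) = 0.95*log(0.95/0.7) = 0.290113.
(1-p)*log((1-p)/(1-q)) = 0.05*log(0.05/0.3) = -0.089588.
D = 0.290113 + -0.089588 = 0.2005

0.2005


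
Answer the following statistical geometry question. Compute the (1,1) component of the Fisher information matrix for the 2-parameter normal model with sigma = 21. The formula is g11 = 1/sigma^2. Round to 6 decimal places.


For the 2-parameter normal family, the Fisher metric has:
  g11 = 1/sigma^2, g22 = 2/sigma^2.
sigma = 21, sigma^2 = 441.
g11 = 0.002268

0.002268


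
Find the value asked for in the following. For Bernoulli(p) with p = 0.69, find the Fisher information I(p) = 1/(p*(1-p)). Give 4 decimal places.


For Bernoulli(p), Fisher information is I(p) = 1/(p*(1-p)).
p = 0.69, 1-p = 0.31.
p*(1-p) = 0.2139.
I(p) = 1/0.2139 = 4.6751

4.6751


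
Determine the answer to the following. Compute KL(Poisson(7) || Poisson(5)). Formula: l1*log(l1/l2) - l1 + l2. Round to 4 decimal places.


KL divergence for Poisson:
KL = l1*log(l1/l2) - l1 + l2.
l1 = 7, l2 = 5.
log(7/5) = 0.336472.
l1*log(l1/l2) = 7 * 0.336472 = 2.355306.
KL = 2.355306 - 7 + 5 = 0.3553

0.3553


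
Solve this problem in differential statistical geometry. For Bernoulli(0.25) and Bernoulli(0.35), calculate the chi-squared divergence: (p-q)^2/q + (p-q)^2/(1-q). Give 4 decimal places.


Chi-squared divergence between Bernoulli distributions:
chi^2 = (p-q)^2/q + (p-q)^2/(1-q).
p = 0.25, q = 0.35, p-q = -0.1.
(p-q)^2 = 0.01.
term1 = 0.01/0.35 = 0.028571.
term2 = 0.01/0.65 = 0.015385.
chi^2 = 0.028571 + 0.015385 = 0.0440

0.0440


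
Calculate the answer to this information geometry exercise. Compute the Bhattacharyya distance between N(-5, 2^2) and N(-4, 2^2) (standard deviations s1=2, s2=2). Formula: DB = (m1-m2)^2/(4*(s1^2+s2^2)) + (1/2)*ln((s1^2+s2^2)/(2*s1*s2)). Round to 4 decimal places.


Bhattacharyya distance between two Gaussians:
DB = (m1-m2)^2/(4*(s1^2+s2^2)) + (1/2)*ln((s1^2+s2^2)/(2*s1*s2)).
(m1-m2)^2 = (-1)^2 = 1.
s1^2+s2^2 = 4 + 4 = 8.
term1 = 1/32 = 0.03125.
term2 = 0.5*ln(8/8.0) = 0.0.
DB = 0.03125 + 0.0 = 0.0313

0.0313


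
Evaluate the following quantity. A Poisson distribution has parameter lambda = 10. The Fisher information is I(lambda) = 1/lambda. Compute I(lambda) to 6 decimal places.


Fisher information for Poisson: I(lambda) = 1/lambda.
lambda = 10.
I(lambda) = 1/10 = 0.100000

0.100000


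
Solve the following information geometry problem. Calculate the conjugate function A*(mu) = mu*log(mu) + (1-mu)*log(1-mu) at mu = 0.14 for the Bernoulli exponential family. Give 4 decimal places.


Legendre transform for Bernoulli:
A*(mu) = mu*log(mu) + (1-mu)*log(1-mu).
mu = 0.14, 1-mu = 0.86.
mu*log(mu) = 0.14*log(0.14) = -0.275256.
(1-mu)*log(1-mu) = 0.86*log(0.86) = -0.129708.
A* = -0.275256 + -0.129708 = -0.4050

-0.4050


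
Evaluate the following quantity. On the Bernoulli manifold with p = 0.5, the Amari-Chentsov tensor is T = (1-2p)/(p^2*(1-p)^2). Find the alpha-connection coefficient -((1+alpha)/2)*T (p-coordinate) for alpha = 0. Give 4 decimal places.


Skewness (Amari-Chentsov) tensor: T = (1-2p)/(p^2*(1-p)^2).
p = 0.5, 1-2p = 0.0, p^2 = 0.25, (1-p)^2 = 0.25.
T = 0.0/(0.25 * 0.25) = 0.0.
In the p-coordinate, Gamma^(alpha) = Gamma^(0) - (alpha/2)*T with Gamma^(0) = (1/2)*g'(p) = -T/2,
so Gamma^(alpha) = -((1+alpha)/2)*T.
alpha = 0, -(1+alpha)/2 = -0.5.
Gamma = -0.5 * 0.0 = 0.0000

0.0000


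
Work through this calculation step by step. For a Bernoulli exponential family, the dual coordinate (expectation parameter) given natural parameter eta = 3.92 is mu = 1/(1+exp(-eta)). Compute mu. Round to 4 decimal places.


Dual coordinate (expectation parameter) for Bernoulli:
mu = 1/(1+exp(-eta)).
eta = 3.92.
exp(-eta) = exp(-3.92) = 0.019841.
mu = 1/(1+0.019841) = 0.9805

0.9805


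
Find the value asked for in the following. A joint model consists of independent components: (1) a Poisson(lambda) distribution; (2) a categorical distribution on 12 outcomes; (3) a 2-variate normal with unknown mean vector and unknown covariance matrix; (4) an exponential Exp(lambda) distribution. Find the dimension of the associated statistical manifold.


The dimension of a statistical manifold equals the number of free
(independent) real parameters of the model. For a product of independent
blocks the parameter counts add.
- Poisson (lambda): 1.
- categorical on 12 outcomes (probabilities sum to 1): 12-1 = 11.
- 2-variate normal: 2 (mean) + 2*3/2 = 3 (symmetric covariance) = 5.
- exponential (lambda): 1.
Total = 1 + 11 + 5 + 1 = 18.
Dimension = 18

18


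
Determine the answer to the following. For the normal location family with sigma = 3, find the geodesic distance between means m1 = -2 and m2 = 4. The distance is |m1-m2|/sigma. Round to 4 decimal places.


On the fixed-variance normal subfamily, geodesic distance = |m1-m2|/sigma.
|-2 - 4| = 6.
sigma = 3.
d = 6/3 = 2.0000

2.0000


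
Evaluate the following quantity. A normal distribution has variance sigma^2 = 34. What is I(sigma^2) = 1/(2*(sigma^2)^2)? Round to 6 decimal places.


Fisher information for variance: I(sigma^2) = 1/(2*sigma^4).
sigma^2 = 34, so sigma^4 = 1156.
I = 1/(2*1156) = 1/2312 = 0.000433

0.000433


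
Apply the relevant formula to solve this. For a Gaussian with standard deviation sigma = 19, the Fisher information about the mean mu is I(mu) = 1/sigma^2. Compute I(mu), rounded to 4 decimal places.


The Fisher information for the mean of a normal distribution is I(mu) = 1/sigma^2.
sigma = 19, so sigma^2 = 361.
I(mu) = 1/361 = 0.0028

0.0028


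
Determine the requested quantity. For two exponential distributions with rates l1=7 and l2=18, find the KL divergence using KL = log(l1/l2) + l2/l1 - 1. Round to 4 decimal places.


KL divergence for exponential family:
KL = log(l1/l2) + l2/l1 - 1.
log(7/18) = -0.944462.
18/7 = 2.571429.
KL = -0.944462 + 2.571429 - 1 = 0.6270

0.6270


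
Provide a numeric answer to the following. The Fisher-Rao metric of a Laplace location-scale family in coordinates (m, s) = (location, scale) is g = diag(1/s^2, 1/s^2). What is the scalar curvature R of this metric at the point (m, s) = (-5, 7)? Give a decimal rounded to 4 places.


The metric has the form g = (A dm^2 + B ds^2)/s^2 with A = 1, B = 1.
Substitute u = sqrt(A/B)*m: g = B*(du^2 + ds^2)/s^2, i.e. B times the
Poincare upper half-plane metric, which has constant Gaussian curvature -1.
Scaling a 2D metric by a constant c divides the Gaussian curvature by c,
so K = -1/B = -1/(1) = -1.0000 everywhere (the point (m, s) = (-5, 7) is irrelevant:
the curvature is constant).
Scalar curvature in dimension 2: R = 2K = -2/(1) = -2.0000.

-2.0000


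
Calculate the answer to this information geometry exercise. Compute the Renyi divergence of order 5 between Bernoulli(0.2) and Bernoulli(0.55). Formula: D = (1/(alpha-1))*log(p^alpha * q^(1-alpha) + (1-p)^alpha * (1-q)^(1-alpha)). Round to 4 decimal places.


Renyi divergence of order alpha between Bernoulli distributions:
D = (1/(alpha-1))*log(p^alpha * q^(1-alpha) + (1-p)^alpha * (1-q)^(1-alpha)).
alpha = 5, p = 0.2, q = 0.55.
p^alpha * q^(1-alpha) = 0.2^5 * 0.55^-4 = 0.003497.
(1-p)^alpha * (1-q)^(1-alpha) = 0.8^5 * 0.45^-4 = 7.990977.
sum = 0.003497 + 7.990977 = 7.994474.
D = (1/4)*log(7.994474) = 0.5197

0.5197


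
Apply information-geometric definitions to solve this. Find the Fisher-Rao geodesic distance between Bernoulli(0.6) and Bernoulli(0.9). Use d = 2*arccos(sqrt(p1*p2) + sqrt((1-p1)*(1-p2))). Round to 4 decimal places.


Geodesic distance on Bernoulli manifold:
d(p1,p2) = 2*arccos(sqrt(p1*p2) + sqrt((1-p1)*(1-p2))).
sqrt(p1*p2) = sqrt(0.6*0.9) = 0.734847.
sqrt((1-p1)*(1-p2)) = sqrt(0.4*0.1) = 0.2.
arg = 0.734847 + 0.2 = 0.934847.
d = 2*arccos(0.934847) = 0.7259

0.7259


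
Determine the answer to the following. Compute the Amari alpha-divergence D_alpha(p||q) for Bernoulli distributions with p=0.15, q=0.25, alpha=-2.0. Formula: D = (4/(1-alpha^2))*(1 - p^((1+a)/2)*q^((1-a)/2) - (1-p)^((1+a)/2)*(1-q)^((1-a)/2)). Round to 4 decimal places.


Amari alpha-divergence:
D = (4/(1-alpha^2))*(1 - p^((1+a)/2)*q^((1-a)/2) - (1-p)^((1+a)/2)*(1-q)^((1-a)/2)).
alpha = -2.0, p = 0.15, q = 0.25.
e1 = (1+alpha)/2 = -0.5, e2 = (1-alpha)/2 = 1.5.
t1 = p^e1 * q^e2 = 0.15^-0.5 * 0.25^1.5 = 0.322749.
t2 = (1-p)^e1 * (1-q)^e2 = 0.85^-0.5 * 0.75^1.5 = 0.704502.
4/(1-alpha^2) = -1.333333.
D = -1.333333*(1 - 0.322749 - 0.704502) = 0.0363

0.0363


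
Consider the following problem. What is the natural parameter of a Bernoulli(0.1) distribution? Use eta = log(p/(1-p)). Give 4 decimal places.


Natural parameter for Bernoulli: eta = log(p/(1-p)).
p = 0.1, 1-p = 0.9.
p/(1-p) = 0.111111.
eta = log(0.111111) = -2.1972

-2.1972


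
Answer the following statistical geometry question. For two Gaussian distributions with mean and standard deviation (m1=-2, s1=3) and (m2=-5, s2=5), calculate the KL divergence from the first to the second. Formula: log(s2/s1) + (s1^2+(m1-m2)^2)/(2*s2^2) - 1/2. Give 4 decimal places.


KL divergence between normal distributions:
KL = log(s2/s1) + (s1^2 + (m1-m2)^2)/(2*s2^2) - 1/2.
log(5/3) = 0.510826.
(3^2 + (-2--5)^2)/(2*5^2) = (9 + 9)/50 = 0.36.
KL = 0.510826 + 0.36 - 0.5 = 0.3708

0.3708


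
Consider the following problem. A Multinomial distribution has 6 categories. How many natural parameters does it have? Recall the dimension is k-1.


Exponential family dimension calculation:
For Multinomial with k=6 categories, dim = k-1 = 5.

5


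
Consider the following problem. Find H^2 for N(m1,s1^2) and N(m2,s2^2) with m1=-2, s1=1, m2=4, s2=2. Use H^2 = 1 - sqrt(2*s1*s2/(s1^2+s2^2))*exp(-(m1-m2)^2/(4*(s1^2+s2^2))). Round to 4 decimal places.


Squared Hellinger distance for Gaussians:
H^2 = 1 - sqrt(2*s1*s2/(s1^2+s2^2)) * exp(-(m1-m2)^2/(4*(s1^2+s2^2))).
s1^2 = 1, s2^2 = 4, s1^2+s2^2 = 5.
sqrt(2*1*2/(5)) = 0.894427.
(m1-m2)^2 = (-6)^2 = 36.
exp(-36/(4*5)) = exp(-1.8) = 0.165299.
H^2 = 1 - 0.894427*0.165299 = 0.8522

0.8522


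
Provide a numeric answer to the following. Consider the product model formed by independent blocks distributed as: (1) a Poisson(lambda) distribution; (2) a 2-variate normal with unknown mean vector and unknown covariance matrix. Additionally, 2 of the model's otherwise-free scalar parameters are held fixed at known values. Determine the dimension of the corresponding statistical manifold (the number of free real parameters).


The dimension of a statistical manifold equals the number of free
(independent) real parameters of the model. For a product of independent
blocks the parameter counts add.
- Poisson (lambda): 1.
- 2-variate normal: 2 (mean) + 2*3/2 = 3 (symmetric covariance) = 5.
Total = 1 + 5 = 6.
2 parameter(s) fixed at known values: 6 - 2 = 4.
Dimension = 4

4


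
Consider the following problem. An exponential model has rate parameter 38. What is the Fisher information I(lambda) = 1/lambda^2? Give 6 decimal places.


Fisher information for exponential: I(lambda) = 1/lambda^2.
lambda = 38, lambda^2 = 1444.
I = 1/1444 = 0.000693

0.000693


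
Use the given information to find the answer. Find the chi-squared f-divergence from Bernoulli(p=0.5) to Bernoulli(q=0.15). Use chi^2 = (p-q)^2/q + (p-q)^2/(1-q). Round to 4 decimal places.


Chi-squared divergence between Bernoulli distributions:
chi^2 = (p-q)^2/q + (p-q)^2/(1-q).
p = 0.5, q = 0.15, p-q = 0.35.
(p-q)^2 = 0.1225.
term1 = 0.1225/0.15 = 0.816667.
term2 = 0.1225/0.85 = 0.144118.
chi^2 = 0.816667 + 0.144118 = 0.9608

0.9608


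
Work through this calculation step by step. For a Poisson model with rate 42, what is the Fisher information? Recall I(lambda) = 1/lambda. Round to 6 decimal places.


Fisher information for Poisson: I(lambda) = 1/lambda.
lambda = 42.
I(lambda) = 1/42 = 0.023810

0.023810


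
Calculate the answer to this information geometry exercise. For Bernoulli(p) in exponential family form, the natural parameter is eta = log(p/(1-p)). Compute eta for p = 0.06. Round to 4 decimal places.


Natural parameter for Bernoulli: eta = log(p/(1-p)).
p = 0.06, 1-p = 0.94.
p/(1-p) = 0.06383.
eta = log(0.06383) = -2.7515

-2.7515


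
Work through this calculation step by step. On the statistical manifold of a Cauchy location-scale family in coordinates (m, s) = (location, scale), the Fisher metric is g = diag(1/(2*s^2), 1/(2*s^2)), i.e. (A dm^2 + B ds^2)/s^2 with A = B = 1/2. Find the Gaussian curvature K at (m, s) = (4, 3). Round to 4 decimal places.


The metric has the form g = (A dm^2 + B ds^2)/s^2 with A = 1/2, B = 1/2.
Substitute u = sqrt(A/B)*m: g = B*(du^2 + ds^2)/s^2, i.e. B times the
Poincare upper half-plane metric, which has constant Gaussian curvature -1.
Scaling a 2D metric by a constant c divides the Gaussian curvature by c,
so K = -1/B = -1/(1/2) = -2.0000 everywhere (the point (m, s) = (4, 3) is irrelevant:
the curvature is constant).
The requested Gaussian curvature is K = -2.0000.

-2.0000


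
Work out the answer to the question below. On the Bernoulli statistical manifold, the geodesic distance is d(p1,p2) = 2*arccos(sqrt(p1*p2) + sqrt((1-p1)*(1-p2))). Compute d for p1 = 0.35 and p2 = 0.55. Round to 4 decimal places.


Geodesic distance on Bernoulli manifold:
d(p1,p2) = 2*arccos(sqrt(p1*p2) + sqrt((1-p1)*(1-p2))).
sqrt(p1*p2) = sqrt(0.35*0.55) = 0.438748.
sqrt((1-p1)*(1-p2)) = sqrt(0.65*0.45) = 0.540833.
arg = 0.438748 + 0.540833 = 0.979581.
d = 2*arccos(0.979581) = 0.4049

0.4049


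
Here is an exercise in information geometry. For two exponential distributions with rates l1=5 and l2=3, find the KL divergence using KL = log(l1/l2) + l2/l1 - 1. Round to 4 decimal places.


KL divergence for exponential family:
KL = log(l1/l2) + l2/l1 - 1.
log(5/3) = 0.510826.
3/5 = 0.6.
KL = 0.510826 + 0.6 - 1 = 0.1108

0.1108


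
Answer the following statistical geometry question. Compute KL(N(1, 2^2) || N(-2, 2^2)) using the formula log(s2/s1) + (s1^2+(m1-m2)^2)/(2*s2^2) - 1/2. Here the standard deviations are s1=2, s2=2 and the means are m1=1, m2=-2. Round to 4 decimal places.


KL divergence between normal distributions:
KL = log(s2/s1) + (s1^2 + (m1-m2)^2)/(2*s2^2) - 1/2.
log(2/2) = 0.0.
(2^2 + (1--2)^2)/(2*2^2) = (4 + 9)/8 = 1.625.
KL = 0.0 + 1.625 - 0.5 = 1.1250

1.1250


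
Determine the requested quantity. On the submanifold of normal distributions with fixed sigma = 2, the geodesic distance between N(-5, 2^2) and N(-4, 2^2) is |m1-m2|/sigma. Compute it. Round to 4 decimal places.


On the fixed-variance normal subfamily, geodesic distance = |m1-m2|/sigma.
|-5 - -4| = 1.
sigma = 2.
d = 1/2 = 0.5000

0.5000


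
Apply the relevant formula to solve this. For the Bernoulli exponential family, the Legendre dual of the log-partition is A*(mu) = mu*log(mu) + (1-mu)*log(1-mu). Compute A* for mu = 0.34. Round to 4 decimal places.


Legendre transform for Bernoulli:
A*(mu) = mu*log(mu) + (1-mu)*log(1-mu).
mu = 0.34, 1-mu = 0.66.
mu*log(mu) = 0.34*log(0.34) = -0.366795.
(1-mu)*log(1-mu) = 0.66*log(0.66) = -0.27424.
A* = -0.366795 + -0.27424 = -0.6410

-0.6410


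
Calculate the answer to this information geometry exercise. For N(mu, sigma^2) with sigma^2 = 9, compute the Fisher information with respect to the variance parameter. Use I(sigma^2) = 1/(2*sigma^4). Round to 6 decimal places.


Fisher information for variance: I(sigma^2) = 1/(2*sigma^4).
sigma^2 = 9, so sigma^4 = 81.
I = 1/(2*81) = 1/162 = 0.006173

0.006173


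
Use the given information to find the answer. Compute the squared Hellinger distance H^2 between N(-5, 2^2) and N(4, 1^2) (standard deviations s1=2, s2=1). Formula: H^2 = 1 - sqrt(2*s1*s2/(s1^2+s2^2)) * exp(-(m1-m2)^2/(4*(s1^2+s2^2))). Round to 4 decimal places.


Squared Hellinger distance for Gaussians:
H^2 = 1 - sqrt(2*s1*s2/(s1^2+s2^2)) * exp(-(m1-m2)^2/(4*(s1^2+s2^2))).
s1^2 = 4, s2^2 = 1, s1^2+s2^2 = 5.
sqrt(2*2*1/(5)) = 0.894427.
(m1-m2)^2 = (-9)^2 = 81.
exp(-81/(4*5)) = exp(-4.05) = 0.017422.
H^2 = 1 - 0.894427*0.017422 = 0.9844

0.9844


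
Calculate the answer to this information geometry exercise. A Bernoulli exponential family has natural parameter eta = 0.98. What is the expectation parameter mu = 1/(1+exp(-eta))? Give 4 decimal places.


Dual coordinate (expectation parameter) for Bernoulli:
mu = 1/(1+exp(-eta)).
eta = 0.98.
exp(-eta) = exp(-0.98) = 0.375311.
mu = 1/(1+0.375311) = 0.7271

0.7271


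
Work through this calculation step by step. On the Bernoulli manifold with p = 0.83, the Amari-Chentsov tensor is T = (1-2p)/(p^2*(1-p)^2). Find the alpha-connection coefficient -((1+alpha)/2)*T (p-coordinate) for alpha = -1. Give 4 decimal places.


Skewness (Amari-Chentsov) tensor: T = (1-2p)/(p^2*(1-p)^2).
p = 0.83, 1-2p = -0.66, p^2 = 0.6889, (1-p)^2 = 0.0289.
T = -0.66/(0.6889 * 0.0289) = -33.150487.
In the p-coordinate, Gamma^(alpha) = Gamma^(0) - (alpha/2)*T with Gamma^(0) = (1/2)*g'(p) = -T/2,
so Gamma^(alpha) = -((1+alpha)/2)*T.
alpha = -1, -(1+alpha)/2 = 0.0.
Gamma = 0.0 * -33.150487 = 0.0000

0.0000


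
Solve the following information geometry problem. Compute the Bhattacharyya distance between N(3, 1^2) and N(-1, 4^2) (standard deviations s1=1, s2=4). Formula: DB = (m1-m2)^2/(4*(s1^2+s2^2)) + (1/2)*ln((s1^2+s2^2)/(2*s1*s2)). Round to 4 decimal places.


Bhattacharyya distance between two Gaussians:
DB = (m1-m2)^2/(4*(s1^2+s2^2)) + (1/2)*ln((s1^2+s2^2)/(2*s1*s2)).
(m1-m2)^2 = (4)^2 = 16.
s1^2+s2^2 = 1 + 16 = 17.
term1 = 16/68 = 0.235294.
term2 = 0.5*ln(17/8.0) = 0.376886.
DB = 0.235294 + 0.376886 = 0.6122

0.6122


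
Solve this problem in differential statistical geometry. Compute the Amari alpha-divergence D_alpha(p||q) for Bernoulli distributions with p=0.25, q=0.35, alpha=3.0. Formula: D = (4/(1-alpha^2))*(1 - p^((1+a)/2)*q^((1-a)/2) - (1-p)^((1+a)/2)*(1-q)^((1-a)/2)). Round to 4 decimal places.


Amari alpha-divergence:
D = (4/(1-alpha^2))*(1 - p^((1+a)/2)*q^((1-a)/2) - (1-p)^((1+a)/2)*(1-q)^((1-a)/2)).
alpha = 3.0, p = 0.25, q = 0.35.
e1 = (1+alpha)/2 = 2.0, e2 = (1-alpha)/2 = -1.0.
t1 = p^e1 * q^e2 = 0.25^2.0 * 0.35^-1.0 = 0.178571.
t2 = (1-p)^e1 * (1-q)^e2 = 0.75^2.0 * 0.65^-1.0 = 0.865385.
4/(1-alpha^2) = -0.5.
D = -0.5*(1 - 0.178571 - 0.865385) = 0.0220

0.0220


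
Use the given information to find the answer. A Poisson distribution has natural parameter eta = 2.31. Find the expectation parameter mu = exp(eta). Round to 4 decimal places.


Expectation parameter for Poisson exponential family:
mu = exp(eta).
eta = 2.31.
mu = exp(2.31) = 10.0744

10.0744


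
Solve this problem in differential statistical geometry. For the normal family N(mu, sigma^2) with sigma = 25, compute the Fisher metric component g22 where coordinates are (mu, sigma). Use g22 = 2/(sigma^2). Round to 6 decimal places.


For the 2-parameter normal family, the Fisher metric has:
  g11 = 1/sigma^2, g22 = 2/sigma^2.
sigma = 25, sigma^2 = 625.
g22 = 0.003200

0.003200


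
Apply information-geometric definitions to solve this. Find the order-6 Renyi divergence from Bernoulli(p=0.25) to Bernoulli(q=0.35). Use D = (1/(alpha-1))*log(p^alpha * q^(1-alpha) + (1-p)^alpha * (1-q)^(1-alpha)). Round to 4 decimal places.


Renyi divergence of order alpha between Bernoulli distributions:
D = (1/(alpha-1))*log(p^alpha * q^(1-alpha) + (1-p)^alpha * (1-q)^(1-alpha)).
alpha = 6, p = 0.25, q = 0.35.
p^alpha * q^(1-alpha) = 0.25^6 * 0.35^-5 = 0.046484.
(1-p)^alpha * (1-q)^(1-alpha) = 0.75^6 * 0.65^-5 = 1.533913.
sum = 0.046484 + 1.533913 = 1.580397.
D = (1/5)*log(1.580397) = 0.0915

0.0915


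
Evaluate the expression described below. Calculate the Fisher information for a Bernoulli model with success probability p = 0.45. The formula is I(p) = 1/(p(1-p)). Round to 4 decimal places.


For Bernoulli(p), Fisher information is I(p) = 1/(p*(1-p)).
p = 0.45, 1-p = 0.55.
p*(1-p) = 0.2475.
I(p) = 1/0.2475 = 4.0404

4.0404


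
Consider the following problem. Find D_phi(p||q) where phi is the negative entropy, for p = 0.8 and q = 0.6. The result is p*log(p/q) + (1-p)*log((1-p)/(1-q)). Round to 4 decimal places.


Bregman divergence with negative entropy generator:
D = p*log(p/q) + (1-p)*log((1-p)/(1-q)).
p = 0.8, q = 0.6.
p*log(p/q) = 0.8*log(0.8/0.6) = 0.230146.
(1-p)*log((1-p)/(1-q)) = 0.2*log(0.2/0.4) = -0.138629.
D = 0.230146 + -0.138629 = 0.0915

0.0915


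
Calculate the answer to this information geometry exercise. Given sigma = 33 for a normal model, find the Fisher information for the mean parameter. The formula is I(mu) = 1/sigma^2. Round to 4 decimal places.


The Fisher information for the mean of a normal distribution is I(mu) = 1/sigma^2.
sigma = 33, so sigma^2 = 1089.
I(mu) = 1/1089 = 0.0009

0.0009


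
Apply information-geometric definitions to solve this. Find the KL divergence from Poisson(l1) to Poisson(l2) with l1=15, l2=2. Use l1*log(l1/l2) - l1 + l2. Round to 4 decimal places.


KL divergence for Poisson:
KL = l1*log(l1/l2) - l1 + l2.
l1 = 15, l2 = 2.
log(15/2) = 2.014903.
l1*log(l1/l2) = 15 * 2.014903 = 30.223545.
KL = 30.223545 - 15 + 2 = 17.2235

17.2235


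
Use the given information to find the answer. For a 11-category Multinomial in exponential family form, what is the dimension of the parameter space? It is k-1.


Exponential family dimension calculation:
For Multinomial with k=11 categories, dim = k-1 = 10.

10


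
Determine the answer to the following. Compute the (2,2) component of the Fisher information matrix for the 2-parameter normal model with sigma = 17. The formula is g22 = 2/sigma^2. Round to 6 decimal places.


For the 2-parameter normal family, the Fisher metric has:
  g11 = 1/sigma^2, g22 = 2/sigma^2.
sigma = 17, sigma^2 = 289.
g22 = 0.006920

0.006920


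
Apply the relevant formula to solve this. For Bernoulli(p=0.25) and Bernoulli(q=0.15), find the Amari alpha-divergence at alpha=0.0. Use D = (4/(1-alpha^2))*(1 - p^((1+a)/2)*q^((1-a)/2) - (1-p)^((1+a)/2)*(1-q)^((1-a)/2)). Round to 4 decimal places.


Amari alpha-divergence:
D = (4/(1-alpha^2))*(1 - p^((1+a)/2)*q^((1-a)/2) - (1-p)^((1+a)/2)*(1-q)^((1-a)/2)).
alpha = 0.0, p = 0.25, q = 0.15.
e1 = (1+alpha)/2 = 0.5, e2 = (1-alpha)/2 = 0.5.
t1 = p^e1 * q^e2 = 0.25^0.5 * 0.15^0.5 = 0.193649.
t2 = (1-p)^e1 * (1-q)^e2 = 0.75^0.5 * 0.85^0.5 = 0.798436.
4/(1-alpha^2) = 4.0.
D = 4.0*(1 - 0.193649 - 0.798436) = 0.0317

0.0317


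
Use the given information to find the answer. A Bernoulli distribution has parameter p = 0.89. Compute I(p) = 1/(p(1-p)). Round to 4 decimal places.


For Bernoulli(p), Fisher information is I(p) = 1/(p*(1-p)).
p = 0.89, 1-p = 0.11.
p*(1-p) = 0.0979.
I(p) = 1/0.0979 = 10.2145

10.2145


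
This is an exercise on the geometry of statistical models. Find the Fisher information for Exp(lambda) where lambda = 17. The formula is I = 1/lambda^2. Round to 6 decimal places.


Fisher information for exponential: I(lambda) = 1/lambda^2.
lambda = 17, lambda^2 = 289.
I = 1/289 = 0.003460

0.003460


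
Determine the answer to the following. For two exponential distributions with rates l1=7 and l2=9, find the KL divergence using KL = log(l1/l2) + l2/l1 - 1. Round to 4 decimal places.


KL divergence for exponential family:
KL = log(l1/l2) + l2/l1 - 1.
log(7/9) = -0.251314.
9/7 = 1.285714.
KL = -0.251314 + 1.285714 - 1 = 0.0344

0.0344


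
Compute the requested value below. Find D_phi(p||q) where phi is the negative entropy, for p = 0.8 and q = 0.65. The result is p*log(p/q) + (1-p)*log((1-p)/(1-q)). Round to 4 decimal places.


Bregman divergence with negative entropy generator:
D = p*log(p/q) + (1-p)*log((1-p)/(1-q)).
p = 0.8, q = 0.65.
p*log(p/q) = 0.8*log(0.8/0.65) = 0.166111.
(1-p)*log((1-p)/(1-q)) = 0.2*log(0.2/0.35) = -0.111923.
D = 0.166111 + -0.111923 = 0.0542

0.0542


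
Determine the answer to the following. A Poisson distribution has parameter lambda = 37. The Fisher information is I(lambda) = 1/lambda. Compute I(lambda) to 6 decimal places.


Fisher information for Poisson: I(lambda) = 1/lambda.
lambda = 37.
I(lambda) = 1/37 = 0.027027

0.027027


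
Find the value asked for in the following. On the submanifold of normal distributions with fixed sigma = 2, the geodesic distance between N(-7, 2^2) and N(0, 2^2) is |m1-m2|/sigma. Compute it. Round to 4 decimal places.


On the fixed-variance normal subfamily, geodesic distance = |m1-m2|/sigma.
|-7 - 0| = 7.
sigma = 2.
d = 7/2 = 3.5000

3.5000


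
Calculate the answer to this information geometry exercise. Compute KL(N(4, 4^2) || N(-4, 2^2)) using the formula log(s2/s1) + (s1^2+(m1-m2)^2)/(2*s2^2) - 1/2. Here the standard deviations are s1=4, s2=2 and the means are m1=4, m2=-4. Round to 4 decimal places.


KL divergence between normal distributions:
KL = log(s2/s1) + (s1^2 + (m1-m2)^2)/(2*s2^2) - 1/2.
log(2/4) = -0.693147.
(4^2 + (4--4)^2)/(2*2^2) = (16 + 64)/8 = 10.0.
KL = -0.693147 + 10.0 - 0.5 = 8.8069

8.8069


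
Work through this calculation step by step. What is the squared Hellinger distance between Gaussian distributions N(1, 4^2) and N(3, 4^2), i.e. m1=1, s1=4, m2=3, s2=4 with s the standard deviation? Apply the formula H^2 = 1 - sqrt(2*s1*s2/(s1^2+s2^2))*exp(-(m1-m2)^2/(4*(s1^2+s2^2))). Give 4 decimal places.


Squared Hellinger distance for Gaussians:
H^2 = 1 - sqrt(2*s1*s2/(s1^2+s2^2)) * exp(-(m1-m2)^2/(4*(s1^2+s2^2))).
s1^2 = 16, s2^2 = 16, s1^2+s2^2 = 32.
sqrt(2*4*4/(32)) = 1.0.
(m1-m2)^2 = (-2)^2 = 4.
exp(-4/(4*32)) = exp(-0.03125) = 0.969233.
H^2 = 1 - 1.0*0.969233 = 0.0308

0.0308


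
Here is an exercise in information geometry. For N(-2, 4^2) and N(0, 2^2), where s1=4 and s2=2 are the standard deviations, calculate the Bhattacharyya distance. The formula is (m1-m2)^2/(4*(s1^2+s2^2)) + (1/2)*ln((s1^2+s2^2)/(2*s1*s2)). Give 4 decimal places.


Bhattacharyya distance between two Gaussians:
DB = (m1-m2)^2/(4*(s1^2+s2^2)) + (1/2)*ln((s1^2+s2^2)/(2*s1*s2)).
(m1-m2)^2 = (-2)^2 = 4.
s1^2+s2^2 = 16 + 4 = 20.
term1 = 4/80 = 0.05.
term2 = 0.5*ln(20/16.0) = 0.111572.
DB = 0.05 + 0.111572 = 0.1616

0.1616


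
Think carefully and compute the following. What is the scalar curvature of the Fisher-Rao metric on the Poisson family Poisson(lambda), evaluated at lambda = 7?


This family has a single free parameter, so its statistical manifold
is 1-dimensional. The Riemann curvature tensor of any 1-dimensional
Riemannian manifold vanishes identically, so R = 0.

0


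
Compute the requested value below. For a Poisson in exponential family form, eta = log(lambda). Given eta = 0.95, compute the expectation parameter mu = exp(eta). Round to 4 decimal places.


Expectation parameter for Poisson exponential family:
mu = exp(eta).
eta = 0.95.
mu = exp(0.95) = 2.5857

2.5857


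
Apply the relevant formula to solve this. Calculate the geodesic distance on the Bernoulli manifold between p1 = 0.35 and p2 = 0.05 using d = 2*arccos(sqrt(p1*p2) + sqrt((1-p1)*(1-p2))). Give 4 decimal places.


Geodesic distance on Bernoulli manifold:
d(p1,p2) = 2*arccos(sqrt(p1*p2) + sqrt((1-p1)*(1-p2))).
sqrt(p1*p2) = sqrt(0.35*0.05) = 0.132288.
sqrt((1-p1)*(1-p2)) = sqrt(0.65*0.95) = 0.785812.
arg = 0.132288 + 0.785812 = 0.918099.
d = 2*arccos(0.918099) = 0.8151

0.8151


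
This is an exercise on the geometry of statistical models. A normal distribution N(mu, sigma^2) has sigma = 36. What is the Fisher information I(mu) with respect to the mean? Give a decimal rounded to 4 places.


The Fisher information for the mean of a normal distribution is I(mu) = 1/sigma^2.
sigma = 36, so sigma^2 = 1296.
I(mu) = 1/1296 = 0.0008

0.0008


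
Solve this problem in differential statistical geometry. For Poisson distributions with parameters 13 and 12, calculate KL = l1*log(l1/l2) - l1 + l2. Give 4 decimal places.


KL divergence for Poisson:
KL = l1*log(l1/l2) - l1 + l2.
l1 = 13, l2 = 12.
log(13/12) = 0.080043.
l1*log(l1/l2) = 13 * 0.080043 = 1.040555.
KL = 1.040555 - 13 + 12 = 0.0406

0.0406


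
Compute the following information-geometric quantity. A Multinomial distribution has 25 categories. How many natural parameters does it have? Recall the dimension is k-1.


Exponential family dimension calculation:
For Multinomial with k=25 categories, dim = k-1 = 24.

24


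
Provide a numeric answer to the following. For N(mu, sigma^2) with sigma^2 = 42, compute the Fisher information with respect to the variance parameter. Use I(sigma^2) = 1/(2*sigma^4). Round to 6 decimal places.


Fisher information for variance: I(sigma^2) = 1/(2*sigma^4).
sigma^2 = 42, so sigma^4 = 1764.
I = 1/(2*1764) = 1/3528 = 0.000283

0.000283


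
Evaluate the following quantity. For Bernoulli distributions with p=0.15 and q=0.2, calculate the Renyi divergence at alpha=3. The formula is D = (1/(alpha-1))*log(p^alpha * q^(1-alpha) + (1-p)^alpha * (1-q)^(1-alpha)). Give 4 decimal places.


Renyi divergence of order alpha between Bernoulli distributions:
D = (1/(alpha-1))*log(p^alpha * q^(1-alpha) + (1-p)^alpha * (1-q)^(1-alpha)).
alpha = 3, p = 0.15, q = 0.2.
p^alpha * q^(1-alpha) = 0.15^3 * 0.2^-2 = 0.084375.
(1-p)^alpha * (1-q)^(1-alpha) = 0.85^3 * 0.8^-2 = 0.95957.
sum = 0.084375 + 0.95957 = 1.043945.
D = (1/2)*log(1.043945) = 0.0215

0.0215


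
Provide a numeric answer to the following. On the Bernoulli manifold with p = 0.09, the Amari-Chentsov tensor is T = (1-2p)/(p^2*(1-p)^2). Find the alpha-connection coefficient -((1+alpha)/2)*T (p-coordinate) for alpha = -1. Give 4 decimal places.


Skewness (Amari-Chentsov) tensor: T = (1-2p)/(p^2*(1-p)^2).
p = 0.09, 1-2p = 0.82, p^2 = 0.0081, (1-p)^2 = 0.8281.
T = 0.82/(0.0081 * 0.8281) = 122.249206.
In the p-coordinate, Gamma^(alpha) = Gamma^(0) - (alpha/2)*T with Gamma^(0) = (1/2)*g'(p) = -T/2,
so Gamma^(alpha) = -((1+alpha)/2)*T.
alpha = -1, -(1+alpha)/2 = 0.0.
Gamma = 0.0 * 122.249206 = 0.0000

0.0000


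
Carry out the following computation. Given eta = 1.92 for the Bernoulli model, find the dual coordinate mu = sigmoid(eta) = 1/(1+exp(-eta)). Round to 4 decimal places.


Dual coordinate (expectation parameter) for Bernoulli:
mu = 1/(1+exp(-eta)).
eta = 1.92.
exp(-eta) = exp(-1.92) = 0.146607.
mu = 1/(1+0.146607) = 0.8721

0.8721


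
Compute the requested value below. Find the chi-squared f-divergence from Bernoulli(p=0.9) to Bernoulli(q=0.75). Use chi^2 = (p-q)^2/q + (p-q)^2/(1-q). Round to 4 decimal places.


Chi-squared divergence between Bernoulli distributions:
chi^2 = (p-q)^2/q + (p-q)^2/(1-q).
p = 0.9, q = 0.75, p-q = 0.15.
(p-q)^2 = 0.0225.
term1 = 0.0225/0.75 = 0.03.
term2 = 0.0225/0.25 = 0.09.
chi^2 = 0.03 + 0.09 = 0.1200

0.1200


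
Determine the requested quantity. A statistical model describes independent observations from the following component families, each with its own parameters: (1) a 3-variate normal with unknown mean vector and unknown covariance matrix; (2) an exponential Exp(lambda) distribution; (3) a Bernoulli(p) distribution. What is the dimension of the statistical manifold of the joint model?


The dimension of a statistical manifold equals the number of free
(independent) real parameters of the model. For a product of independent
blocks the parameter counts add.
- 3-variate normal: 3 (mean) + 3*4/2 = 6 (symmetric covariance) = 9.
- exponential (lambda): 1.
- Bernoulli (p): 1.
Total = 9 + 1 + 1 = 11.
Dimension = 11

11


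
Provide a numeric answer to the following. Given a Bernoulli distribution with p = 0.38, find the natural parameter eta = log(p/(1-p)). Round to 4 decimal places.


Natural parameter for Bernoulli: eta = log(p/(1-p)).
p = 0.38, 1-p = 0.62.
p/(1-p) = 0.612903.
eta = log(0.612903) = -0.4895

-0.4895


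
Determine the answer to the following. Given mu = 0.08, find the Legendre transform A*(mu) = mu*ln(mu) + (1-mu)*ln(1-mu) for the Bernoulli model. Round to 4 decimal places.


Legendre transform for Bernoulli:
A*(mu) = mu*log(mu) + (1-mu)*log(1-mu).
mu = 0.08, 1-mu = 0.92.
mu*log(mu) = 0.08*log(0.08) = -0.202058.
(1-mu)*log(1-mu) = 0.92*log(0.92) = -0.076711.
A* = -0.202058 + -0.076711 = -0.2788

-0.2788


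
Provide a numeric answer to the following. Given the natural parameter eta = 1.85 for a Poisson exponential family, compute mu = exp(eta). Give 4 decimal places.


Expectation parameter for Poisson exponential family:
mu = exp(eta).
eta = 1.85.
mu = exp(1.85) = 6.3598

6.3598


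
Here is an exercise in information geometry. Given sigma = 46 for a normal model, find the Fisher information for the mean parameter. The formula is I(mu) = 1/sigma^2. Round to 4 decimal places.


The Fisher information for the mean of a normal distribution is I(mu) = 1/sigma^2.
sigma = 46, so sigma^2 = 2116.
I(mu) = 1/2116 = 0.0005

0.0005


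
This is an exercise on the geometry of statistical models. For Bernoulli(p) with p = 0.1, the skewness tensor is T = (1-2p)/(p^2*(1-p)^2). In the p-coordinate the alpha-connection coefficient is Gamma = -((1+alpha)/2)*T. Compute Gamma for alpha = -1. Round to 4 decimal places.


Skewness (Amari-Chentsov) tensor: T = (1-2p)/(p^2*(1-p)^2).
p = 0.1, 1-2p = 0.8, p^2 = 0.01, (1-p)^2 = 0.81.
T = 0.8/(0.01 * 0.81) = 98.765432.
In the p-coordinate, Gamma^(alpha) = Gamma^(0) - (alpha/2)*T with Gamma^(0) = (1/2)*g'(p) = -T/2,
so Gamma^(alpha) = -((1+alpha)/2)*T.
alpha = -1, -(1+alpha)/2 = 0.0.
Gamma = 0.0 * 98.765432 = 0.0000

0.0000


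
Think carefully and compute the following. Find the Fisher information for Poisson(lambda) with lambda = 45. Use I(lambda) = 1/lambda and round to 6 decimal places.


Fisher information for Poisson: I(lambda) = 1/lambda.
lambda = 45.
I(lambda) = 1/45 = 0.022222

0.022222


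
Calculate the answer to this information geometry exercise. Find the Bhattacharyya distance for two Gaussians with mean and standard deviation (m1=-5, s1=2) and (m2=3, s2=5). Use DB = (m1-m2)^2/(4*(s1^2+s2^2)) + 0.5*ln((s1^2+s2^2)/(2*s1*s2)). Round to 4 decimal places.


Bhattacharyya distance between two Gaussians:
DB = (m1-m2)^2/(4*(s1^2+s2^2)) + (1/2)*ln((s1^2+s2^2)/(2*s1*s2)).
(m1-m2)^2 = (-8)^2 = 64.
s1^2+s2^2 = 4 + 25 = 29.
term1 = 64/116 = 0.551724.
term2 = 0.5*ln(29/20.0) = 0.185782.
DB = 0.551724 + 0.185782 = 0.7375

0.7375


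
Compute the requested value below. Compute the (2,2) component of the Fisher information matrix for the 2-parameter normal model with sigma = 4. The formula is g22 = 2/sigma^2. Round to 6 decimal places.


For the 2-parameter normal family, the Fisher metric has:
  g11 = 1/sigma^2, g22 = 2/sigma^2.
sigma = 4, sigma^2 = 16.
g22 = 0.125000

0.125000


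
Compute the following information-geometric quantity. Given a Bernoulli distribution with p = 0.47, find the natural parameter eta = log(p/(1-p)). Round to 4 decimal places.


Natural parameter for Bernoulli: eta = log(p/(1-p)).
p = 0.47, 1-p = 0.53.
p/(1-p) = 0.886792.
eta = log(0.886792) = -0.1201

-0.1201
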